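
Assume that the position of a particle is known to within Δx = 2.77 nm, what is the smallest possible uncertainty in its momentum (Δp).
1.904 × 10^-26 kg·m/s

Using the Heisenberg uncertainty principle:
ΔxΔp ≥ ℏ/2

The minimum uncertainty in momentum is:
Δp_min = ℏ/(2Δx)
Δp_min = (1.055e-34 J·s) / (2 × 2.770e-09 m)
Δp_min = 1.904e-26 kg·m/s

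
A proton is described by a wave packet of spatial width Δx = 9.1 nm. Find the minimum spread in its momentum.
5.794 × 10^-27 kg·m/s

For a wave packet, the spatial width Δx and momentum spread Δp are related by the uncertainty principle:
ΔxΔp ≥ ℏ/2

The minimum momentum spread is:
Δp_min = ℏ/(2Δx)
Δp_min = (1.055e-34 J·s) / (2 × 9.100e-09 m)
Δp_min = 5.794e-27 kg·m/s

A wave packet cannot have both a well-defined position and well-defined momentum.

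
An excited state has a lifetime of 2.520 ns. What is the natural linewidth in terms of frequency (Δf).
31.578 MHz

Using the energy-time uncertainty principle and E = hf:
ΔEΔt ≥ ℏ/2
hΔf·Δt ≥ ℏ/2

The minimum frequency uncertainty is:
Δf = ℏ/(2hτ) = 1/(4πτ)
Δf = 1/(4π × 2.520e-09 s)
Δf = 3.158e+07 Hz = 31.578 MHz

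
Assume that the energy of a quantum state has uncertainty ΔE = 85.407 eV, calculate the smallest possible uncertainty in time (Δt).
3.853 as

Using the energy-time uncertainty principle:
ΔEΔt ≥ ℏ/2

The minimum uncertainty in time is:
Δt_min = ℏ/(2ΔE)
Δt_min = (1.055e-34 J·s) / (2 × 1.368e-17 J)
Δt_min = 3.853e-18 s = 3.853 as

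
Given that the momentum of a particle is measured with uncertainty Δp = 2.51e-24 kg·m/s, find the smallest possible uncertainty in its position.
21.007 pm

Using the Heisenberg uncertainty principle:
ΔxΔp ≥ ℏ/2

The minimum uncertainty in position is:
Δx_min = ℏ/(2Δp)
Δx_min = (1.055e-34 J·s) / (2 × 2.510e-24 kg·m/s)
Δx_min = 2.101e-11 m = 21.007 pm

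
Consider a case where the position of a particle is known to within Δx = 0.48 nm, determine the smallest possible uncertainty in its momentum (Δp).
1.099 × 10^-25 kg·m/s

Using the Heisenberg uncertainty principle:
ΔxΔp ≥ ℏ/2

The minimum uncertainty in momentum is:
Δp_min = ℏ/(2Δx)
Δp_min = (1.055e-34 J·s) / (2 × 4.800e-10 m)
Δp_min = 1.099e-25 kg·m/s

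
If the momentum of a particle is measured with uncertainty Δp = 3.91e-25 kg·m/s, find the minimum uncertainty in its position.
134.856 pm

Using the Heisenberg uncertainty principle:
ΔxΔp ≥ ℏ/2

The minimum uncertainty in position is:
Δx_min = ℏ/(2Δp)
Δx_min = (1.055e-34 J·s) / (2 × 3.910e-25 kg·m/s)
Δx_min = 1.349e-10 m = 134.856 pm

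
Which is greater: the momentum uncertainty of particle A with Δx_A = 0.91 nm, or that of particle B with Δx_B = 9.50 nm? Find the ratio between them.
Particle A has the larger minimum momentum uncertainty, by a factor of 10.44.

For each particle, the minimum momentum uncertainty is Δp_min = ℏ/(2Δx):

Particle A: Δp_A = ℏ/(2×9.100e-10 m) = 5.794e-26 kg·m/s
Particle B: Δp_B = ℏ/(2×9.500e-09 m) = 5.550e-27 kg·m/s

Ratio: Δp_A/Δp_B = 10.44

Since Δp_min ∝ 1/Δx, the particle with smaller position uncertainty (A) has larger momentum uncertainty.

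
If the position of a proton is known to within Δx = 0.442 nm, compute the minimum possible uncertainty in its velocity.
71.322 m/s

Using the Heisenberg uncertainty principle and Δp = mΔv:
ΔxΔp ≥ ℏ/2
Δx(mΔv) ≥ ℏ/2

The minimum uncertainty in velocity is:
Δv_min = ℏ/(2mΔx)
Δv_min = (1.055e-34 J·s) / (2 × 1.673e-27 kg × 4.420e-10 m)
Δv_min = 7.132e+01 m/s = 71.322 m/s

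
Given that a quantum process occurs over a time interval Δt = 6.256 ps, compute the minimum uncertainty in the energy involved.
52.606 μeV

Using the energy-time uncertainty principle:
ΔEΔt ≥ ℏ/2

The minimum uncertainty in energy is:
ΔE_min = ℏ/(2Δt)
ΔE_min = (1.055e-34 J·s) / (2 × 6.256e-12 s)
ΔE_min = 8.428e-24 J = 52.606 μeV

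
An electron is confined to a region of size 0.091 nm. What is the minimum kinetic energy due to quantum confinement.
1.150 eV

Using the uncertainty principle:

1. Position uncertainty: Δx ≈ 9.100e-11 m
2. Minimum momentum uncertainty: Δp = ℏ/(2Δx) = 5.794e-25 kg·m/s
3. Minimum kinetic energy:
   KE = (Δp)²/(2m) = (5.794e-25)²/(2 × 9.109e-31 kg)
   KE = 1.843e-19 J = 1.150 eV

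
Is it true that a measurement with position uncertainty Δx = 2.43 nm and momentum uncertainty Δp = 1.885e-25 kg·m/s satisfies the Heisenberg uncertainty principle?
Yes, it satisfies the uncertainty principle.

Calculate the product ΔxΔp:
ΔxΔp = (2.430e-09 m) × (1.885e-25 kg·m/s)
ΔxΔp = 4.581e-34 J·s

Compare to the minimum allowed value ℏ/2:
ℏ/2 = 5.273e-35 J·s

Since ΔxΔp = 4.581e-34 J·s ≥ 5.273e-35 J·s = ℏ/2,
the measurement satisfies the uncertainty principle.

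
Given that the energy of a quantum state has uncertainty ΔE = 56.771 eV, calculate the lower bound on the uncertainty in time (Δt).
5.797 as

Using the energy-time uncertainty principle:
ΔEΔt ≥ ℏ/2

The minimum uncertainty in time is:
Δt_min = ℏ/(2ΔE)
Δt_min = (1.055e-34 J·s) / (2 × 9.096e-18 J)
Δt_min = 5.797e-18 s = 5.797 as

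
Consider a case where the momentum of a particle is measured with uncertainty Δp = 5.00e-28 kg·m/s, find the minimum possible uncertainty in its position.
105.457 nm

Using the Heisenberg uncertainty principle:
ΔxΔp ≥ ℏ/2

The minimum uncertainty in position is:
Δx_min = ℏ/(2Δp)
Δx_min = (1.055e-34 J·s) / (2 × 5.000e-28 kg·m/s)
Δx_min = 1.055e-07 m = 105.457 nm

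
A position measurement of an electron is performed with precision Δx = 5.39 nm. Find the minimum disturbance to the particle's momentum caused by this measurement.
9.783 × 10^-27 kg·m/s

The uncertainty principle implies that measuring position disturbs momentum:
ΔxΔp ≥ ℏ/2

When we measure position with precision Δx, we necessarily introduce a momentum uncertainty:
Δp ≥ ℏ/(2Δx)
Δp_min = (1.055e-34 J·s) / (2 × 5.390e-09 m)
Δp_min = 9.783e-27 kg·m/s

The more precisely we measure position, the greater the momentum disturbance.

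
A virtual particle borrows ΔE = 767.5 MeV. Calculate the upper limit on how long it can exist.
4.288 × 10^-25 s

Using the energy-time uncertainty principle:
ΔEΔt ≥ ℏ/2

For a virtual particle borrowing energy ΔE, the maximum lifetime is:
Δt_max = ℏ/(2ΔE)

Converting energy:
ΔE = 767.5 MeV = 1.230e-10 J

Δt_max = (1.055e-34 J·s) / (2 × 1.230e-10 J)
Δt_max = 4.288e-25 s = 4.288 × 10^-25 s

Virtual particles with higher borrowed energy exist for shorter times.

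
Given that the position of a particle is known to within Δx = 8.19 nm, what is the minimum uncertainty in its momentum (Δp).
6.438 × 10^-27 kg·m/s

Using the Heisenberg uncertainty principle:
ΔxΔp ≥ ℏ/2

The minimum uncertainty in momentum is:
Δp_min = ℏ/(2Δx)
Δp_min = (1.055e-34 J·s) / (2 × 8.190e-09 m)
Δp_min = 6.438e-27 kg·m/s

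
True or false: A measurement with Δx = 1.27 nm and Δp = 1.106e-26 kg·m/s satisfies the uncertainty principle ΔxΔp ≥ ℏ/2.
No, it violates the uncertainty principle (impossible measurement).

Calculate the product ΔxΔp:
ΔxΔp = (1.270e-09 m) × (1.106e-26 kg·m/s)
ΔxΔp = 1.405e-35 J·s

Compare to the minimum allowed value ℏ/2:
ℏ/2 = 5.273e-35 J·s

Since ΔxΔp = 1.405e-35 J·s < 5.273e-35 J·s = ℏ/2,
the measurement violates the uncertainty principle.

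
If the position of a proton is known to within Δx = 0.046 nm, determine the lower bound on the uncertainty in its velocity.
685.315 m/s

Using the Heisenberg uncertainty principle and Δp = mΔv:
ΔxΔp ≥ ℏ/2
Δx(mΔv) ≥ ℏ/2

The minimum uncertainty in velocity is:
Δv_min = ℏ/(2mΔx)
Δv_min = (1.055e-34 J·s) / (2 × 1.673e-27 kg × 4.600e-11 m)
Δv_min = 6.853e+02 m/s = 685.315 m/s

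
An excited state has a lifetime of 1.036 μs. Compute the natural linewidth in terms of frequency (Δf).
76.812 kHz

Using the energy-time uncertainty principle and E = hf:
ΔEΔt ≥ ℏ/2
hΔf·Δt ≥ ℏ/2

The minimum frequency uncertainty is:
Δf = ℏ/(2hτ) = 1/(4πτ)
Δf = 1/(4π × 1.036e-06 s)
Δf = 7.681e+04 Hz = 76.812 kHz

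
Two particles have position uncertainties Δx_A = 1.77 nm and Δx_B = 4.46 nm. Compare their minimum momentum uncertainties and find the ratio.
Particle A has the larger minimum momentum uncertainty, by a factor of 2.52.

For each particle, the minimum momentum uncertainty is Δp_min = ℏ/(2Δx):

Particle A: Δp_A = ℏ/(2×1.770e-09 m) = 2.979e-26 kg·m/s
Particle B: Δp_B = ℏ/(2×4.460e-09 m) = 1.182e-26 kg·m/s

Ratio: Δp_A/Δp_B = 2.52

Since Δp_min ∝ 1/Δx, the particle with smaller position uncertainty (A) has larger momentum uncertainty.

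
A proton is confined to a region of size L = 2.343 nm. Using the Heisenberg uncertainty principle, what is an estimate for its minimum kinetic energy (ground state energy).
944.952 neV

Using the uncertainty principle to estimate ground state energy:

1. The position uncertainty is approximately the confinement size:
   Δx ≈ L = 2.343e-09 m

2. From ΔxΔp ≥ ℏ/2, the minimum momentum uncertainty is:
   Δp ≈ ℏ/(2L) = 2.250e-26 kg·m/s

3. The kinetic energy is approximately:
   KE ≈ (Δp)²/(2m) = (2.250e-26)²/(2 × 1.673e-27 kg)
   KE ≈ 1.514e-25 J = 944.952 neV

This is an order-of-magnitude estimate of the ground state energy.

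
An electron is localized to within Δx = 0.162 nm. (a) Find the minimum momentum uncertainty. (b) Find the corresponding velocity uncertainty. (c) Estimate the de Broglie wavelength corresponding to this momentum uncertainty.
(a) Δp_min = 3.255 × 10^-25 kg·m/s
(b) Δv_min = 357.308 km/s
(c) λ_dB = 2.036 nm

Step-by-step:

(a) From the uncertainty principle:
Δp_min = ℏ/(2Δx) = (1.055e-34 J·s)/(2 × 1.620e-10 m) = 3.255e-25 kg·m/s

(b) The velocity uncertainty:
Δv = Δp/m = (3.255e-25 kg·m/s)/(9.109e-31 kg) = 3.573e+05 m/s = 357.308 km/s

(c) The de Broglie wavelength for this momentum:
λ = h/p = (6.626e-34 J·s)/(3.255e-25 kg·m/s) = 2.036e-09 m = 2.036 nm

Note: The de Broglie wavelength is comparable to the localization size, as expected from wave-particle duality.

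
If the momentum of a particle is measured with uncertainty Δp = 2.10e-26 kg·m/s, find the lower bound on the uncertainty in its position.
2.511 nm

Using the Heisenberg uncertainty principle:
ΔxΔp ≥ ℏ/2

The minimum uncertainty in position is:
Δx_min = ℏ/(2Δp)
Δx_min = (1.055e-34 J·s) / (2 × 2.100e-26 kg·m/s)
Δx_min = 2.511e-09 m = 2.511 nm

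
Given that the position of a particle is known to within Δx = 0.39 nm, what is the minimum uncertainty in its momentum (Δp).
1.352 × 10^-25 kg·m/s

Using the Heisenberg uncertainty principle:
ΔxΔp ≥ ℏ/2

The minimum uncertainty in momentum is:
Δp_min = ℏ/(2Δx)
Δp_min = (1.055e-34 J·s) / (2 × 3.900e-10 m)
Δp_min = 1.352e-25 kg·m/s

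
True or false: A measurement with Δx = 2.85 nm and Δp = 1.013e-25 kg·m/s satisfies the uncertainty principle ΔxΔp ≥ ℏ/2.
Yes, it satisfies the uncertainty principle.

Calculate the product ΔxΔp:
ΔxΔp = (2.850e-09 m) × (1.013e-25 kg·m/s)
ΔxΔp = 2.887e-34 J·s

Compare to the minimum allowed value ℏ/2:
ℏ/2 = 5.273e-35 J·s

Since ΔxΔp = 2.887e-34 J·s ≥ 5.273e-35 J·s = ℏ/2,
the measurement satisfies the uncertainty principle.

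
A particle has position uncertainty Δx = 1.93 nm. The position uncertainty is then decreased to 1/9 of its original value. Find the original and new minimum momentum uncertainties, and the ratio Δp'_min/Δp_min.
Original Δp_min = 2.732 × 10^-26 kg·m/s; new Δp'_min = 2.459 × 10^-25 kg·m/s; ratio Δp'_min/Δp_min = 9.

From the uncertainty principle ΔxΔp ≥ ℏ/2, the minimum momentum uncertainty is Δp_min = ℏ/(2Δx).

Original (Δx = 1.93 nm = 1.930e-09 m):
Δp_min = (1.055e-34 J·s)/(2 × 1.930e-09 m) = 2.732e-26 kg·m/s

When Δx → (1/9)Δx:
Δp'_min = ℏ/(2 × (1/9)Δx) = 9 × ℏ/(2Δx) = 9 × Δp_min
Δp'_min = 9 × 2.732e-26 kg·m/s = 2.459e-25 kg·m/s

Since Δp_min ∝ 1/Δx, when Δx is decreased to 1/9 of its original value, Δp_min increases to 9 times its original value.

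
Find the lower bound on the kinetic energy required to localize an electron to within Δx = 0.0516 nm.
3.577 eV

Localizing a particle requires giving it sufficient momentum uncertainty:

1. From uncertainty principle: Δp ≥ ℏ/(2Δx)
   Δp_min = (1.055e-34 J·s) / (2 × 5.160e-11 m)
   Δp_min = 1.022e-24 kg·m/s

2. This momentum uncertainty corresponds to kinetic energy:
   KE ≈ (Δp)²/(2m) = (1.022e-24)²/(2 × 9.109e-31 kg)
   KE = 5.732e-19 J = 3.577 eV

Tighter localization requires more energy.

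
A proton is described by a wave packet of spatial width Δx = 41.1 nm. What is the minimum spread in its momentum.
1.283 × 10^-27 kg·m/s

For a wave packet, the spatial width Δx and momentum spread Δp are related by the uncertainty principle:
ΔxΔp ≥ ℏ/2

The minimum momentum spread is:
Δp_min = ℏ/(2Δx)
Δp_min = (1.055e-34 J·s) / (2 × 4.110e-08 m)
Δp_min = 1.283e-27 kg·m/s

A wave packet cannot have both a well-defined position and well-defined momentum.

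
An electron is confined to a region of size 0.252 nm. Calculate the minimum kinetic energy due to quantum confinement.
149.990 meV

Using the uncertainty principle:

1. Position uncertainty: Δx ≈ 2.520e-10 m
2. Minimum momentum uncertainty: Δp = ℏ/(2Δx) = 2.092e-25 kg·m/s
3. Minimum kinetic energy:
   KE = (Δp)²/(2m) = (2.092e-25)²/(2 × 9.109e-31 kg)
   KE = 2.403e-20 J = 149.990 meV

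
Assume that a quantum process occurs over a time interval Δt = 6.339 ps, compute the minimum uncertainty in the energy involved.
51.918 μeV

Using the energy-time uncertainty principle:
ΔEΔt ≥ ℏ/2

The minimum uncertainty in energy is:
ΔE_min = ℏ/(2Δt)
ΔE_min = (1.055e-34 J·s) / (2 × 6.339e-12 s)
ΔE_min = 8.318e-24 J = 51.918 μeV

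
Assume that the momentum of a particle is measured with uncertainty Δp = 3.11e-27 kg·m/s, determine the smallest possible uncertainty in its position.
16.955 nm

Using the Heisenberg uncertainty principle:
ΔxΔp ≥ ℏ/2

The minimum uncertainty in position is:
Δx_min = ℏ/(2Δp)
Δx_min = (1.055e-34 J·s) / (2 × 3.110e-27 kg·m/s)
Δx_min = 1.695e-08 m = 16.955 nm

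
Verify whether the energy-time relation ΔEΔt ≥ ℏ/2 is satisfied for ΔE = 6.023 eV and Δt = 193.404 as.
Yes, it satisfies the uncertainty relation.

Calculate the product ΔEΔt:
ΔE = 6.023 eV = 9.650e-19 J
ΔEΔt = (9.650e-19 J) × (1.934e-16 s)
ΔEΔt = 1.866e-34 J·s

Compare to the minimum allowed value ℏ/2:
ℏ/2 = 5.273e-35 J·s

Since ΔEΔt = 1.866e-34 J·s ≥ 5.273e-35 J·s = ℏ/2,
this satisfies the uncertainty relation.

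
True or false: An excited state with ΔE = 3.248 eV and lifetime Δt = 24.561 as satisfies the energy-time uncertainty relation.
No, it violates the uncertainty relation.

Calculate the product ΔEΔt:
ΔE = 3.248 eV = 5.204e-19 J
ΔEΔt = (5.204e-19 J) × (2.456e-17 s)
ΔEΔt = 1.278e-35 J·s

Compare to the minimum allowed value ℏ/2:
ℏ/2 = 5.273e-35 J·s

Since ΔEΔt = 1.278e-35 J·s < 5.273e-35 J·s = ℏ/2,
this violates the uncertainty relation.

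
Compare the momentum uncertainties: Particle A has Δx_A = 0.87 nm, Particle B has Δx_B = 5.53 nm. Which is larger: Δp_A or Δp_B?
Particle A has the larger minimum momentum uncertainty, by a factor of 6.36.

For each particle, the minimum momentum uncertainty is Δp_min = ℏ/(2Δx):

Particle A: Δp_A = ℏ/(2×8.700e-10 m) = 6.061e-26 kg·m/s
Particle B: Δp_B = ℏ/(2×5.530e-09 m) = 9.535e-27 kg·m/s

Ratio: Δp_A/Δp_B = 6.36

Since Δp_min ∝ 1/Δx, the particle with smaller position uncertainty (A) has larger momentum uncertainty.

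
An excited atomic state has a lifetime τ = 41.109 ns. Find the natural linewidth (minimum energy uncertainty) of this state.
8.006 neV

Using the energy-time uncertainty principle:
ΔEΔt ≥ ℏ/2

The lifetime τ represents the time uncertainty Δt.
The natural linewidth (minimum energy uncertainty) is:

ΔE = ℏ/(2τ)
ΔE = (1.055e-34 J·s) / (2 × 4.111e-08 s)
ΔE = 1.283e-27 J = 8.006 neV

This natural linewidth limits the precision of spectroscopic measurements.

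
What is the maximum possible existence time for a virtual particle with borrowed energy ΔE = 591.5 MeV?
5.564 × 10^-25 s

Using the energy-time uncertainty principle:
ΔEΔt ≥ ℏ/2

For a virtual particle borrowing energy ΔE, the maximum lifetime is:
Δt_max = ℏ/(2ΔE)

Converting energy:
ΔE = 591.5 MeV = 9.477e-11 J

Δt_max = (1.055e-34 J·s) / (2 × 9.477e-11 J)
Δt_max = 5.564e-25 s = 5.564 × 10^-25 s

Virtual particles with higher borrowed energy exist for shorter times.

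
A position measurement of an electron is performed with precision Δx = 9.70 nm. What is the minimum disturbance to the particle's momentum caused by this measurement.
5.436 × 10^-27 kg·m/s

The uncertainty principle implies that measuring position disturbs momentum:
ΔxΔp ≥ ℏ/2

When we measure position with precision Δx, we necessarily introduce a momentum uncertainty:
Δp ≥ ℏ/(2Δx)
Δp_min = (1.055e-34 J·s) / (2 × 9.700e-09 m)
Δp_min = 5.436e-27 kg·m/s

The more precisely we measure position, the greater the momentum disturbance.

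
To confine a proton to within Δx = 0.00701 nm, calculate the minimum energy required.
105.565 meV

Localizing a particle requires giving it sufficient momentum uncertainty:

1. From uncertainty principle: Δp ≥ ℏ/(2Δx)
   Δp_min = (1.055e-34 J·s) / (2 × 7.010e-12 m)
   Δp_min = 7.522e-24 kg·m/s

2. This momentum uncertainty corresponds to kinetic energy:
   KE ≈ (Δp)²/(2m) = (7.522e-24)²/(2 × 1.673e-27 kg)
   KE = 1.691e-20 J = 105.565 meV

Tighter localization requires more energy.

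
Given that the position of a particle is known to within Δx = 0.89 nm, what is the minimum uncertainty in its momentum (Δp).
5.925 × 10^-26 kg·m/s

Using the Heisenberg uncertainty principle:
ΔxΔp ≥ ℏ/2

The minimum uncertainty in momentum is:
Δp_min = ℏ/(2Δx)
Δp_min = (1.055e-34 J·s) / (2 × 8.900e-10 m)
Δp_min = 5.925e-26 kg·m/s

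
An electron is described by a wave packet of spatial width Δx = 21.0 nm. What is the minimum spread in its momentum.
2.511 × 10^-27 kg·m/s

For a wave packet, the spatial width Δx and momentum spread Δp are related by the uncertainty principle:
ΔxΔp ≥ ℏ/2

The minimum momentum spread is:
Δp_min = ℏ/(2Δx)
Δp_min = (1.055e-34 J·s) / (2 × 2.100e-08 m)
Δp_min = 2.511e-27 kg·m/s

A wave packet cannot have both a well-defined position and well-defined momentum.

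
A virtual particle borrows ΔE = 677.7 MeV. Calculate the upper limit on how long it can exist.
4.856 × 10^-25 s

Using the energy-time uncertainty principle:
ΔEΔt ≥ ℏ/2

For a virtual particle borrowing energy ΔE, the maximum lifetime is:
Δt_max = ℏ/(2ΔE)

Converting energy:
ΔE = 677.7 MeV = 1.086e-10 J

Δt_max = (1.055e-34 J·s) / (2 × 1.086e-10 J)
Δt_max = 4.856e-25 s = 4.856 × 10^-25 s

Virtual particles with higher borrowed energy exist for shorter times.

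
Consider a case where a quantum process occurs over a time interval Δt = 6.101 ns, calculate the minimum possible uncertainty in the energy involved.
53.943 neV

Using the energy-time uncertainty principle:
ΔEΔt ≥ ℏ/2

The minimum uncertainty in energy is:
ΔE_min = ℏ/(2Δt)
ΔE_min = (1.055e-34 J·s) / (2 × 6.101e-09 s)
ΔE_min = 8.643e-27 J = 53.943 neV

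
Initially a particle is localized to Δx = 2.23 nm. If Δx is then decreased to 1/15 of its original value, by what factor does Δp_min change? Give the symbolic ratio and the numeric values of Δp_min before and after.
Original Δp_min = 2.365 × 10^-26 kg·m/s; new Δp'_min = 3.547 × 10^-25 kg·m/s; ratio Δp'_min/Δp_min = 15.

From the uncertainty principle ΔxΔp ≥ ℏ/2, the minimum momentum uncertainty is Δp_min = ℏ/(2Δx).

Original (Δx = 2.23 nm = 2.230e-09 m):
Δp_min = (1.055e-34 J·s)/(2 × 2.230e-09 m) = 2.365e-26 kg·m/s

When Δx → (1/15)Δx:
Δp'_min = ℏ/(2 × (1/15)Δx) = 15 × ℏ/(2Δx) = 15 × Δp_min
Δp'_min = 15 × 2.365e-26 kg·m/s = 3.547e-25 kg·m/s

Since Δp_min ∝ 1/Δx, when Δx is decreased to 1/15 of its original value, Δp_min increases to 15 times its original value.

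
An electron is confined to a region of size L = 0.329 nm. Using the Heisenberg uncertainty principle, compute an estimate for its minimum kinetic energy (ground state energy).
87.998 meV

Using the uncertainty principle to estimate ground state energy:

1. The position uncertainty is approximately the confinement size:
   Δx ≈ L = 3.290e-10 m

2. From ΔxΔp ≥ ℏ/2, the minimum momentum uncertainty is:
   Δp ≈ ℏ/(2L) = 1.603e-25 kg·m/s

3. The kinetic energy is approximately:
   KE ≈ (Δp)²/(2m) = (1.603e-25)²/(2 × 9.109e-31 kg)
   KE ≈ 1.410e-20 J = 87.998 meV

This is an order-of-magnitude estimate of the ground state energy.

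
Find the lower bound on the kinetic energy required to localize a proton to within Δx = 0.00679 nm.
112.516 meV

Localizing a particle requires giving it sufficient momentum uncertainty:

1. From uncertainty principle: Δp ≥ ℏ/(2Δx)
   Δp_min = (1.055e-34 J·s) / (2 × 6.790e-12 m)
   Δp_min = 7.766e-24 kg·m/s

2. This momentum uncertainty corresponds to kinetic energy:
   KE ≈ (Δp)²/(2m) = (7.766e-24)²/(2 × 1.673e-27 kg)
   KE = 1.803e-20 J = 112.516 meV

Tighter localization requires more energy.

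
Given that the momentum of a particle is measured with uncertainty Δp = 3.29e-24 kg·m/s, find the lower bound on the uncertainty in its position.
16.027 pm

Using the Heisenberg uncertainty principle:
ΔxΔp ≥ ℏ/2

The minimum uncertainty in position is:
Δx_min = ℏ/(2Δp)
Δx_min = (1.055e-34 J·s) / (2 × 3.290e-24 kg·m/s)
Δx_min = 1.603e-11 m = 16.027 pm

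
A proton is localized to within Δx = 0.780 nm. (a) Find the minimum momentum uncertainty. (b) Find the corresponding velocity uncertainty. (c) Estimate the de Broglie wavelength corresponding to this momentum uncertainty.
(a) Δp_min = 6.760 × 10^-26 kg·m/s
(b) Δv_min = 40.416 m/s
(c) λ_dB = 9.802 nm

Step-by-step:

(a) From the uncertainty principle:
Δp_min = ℏ/(2Δx) = (1.055e-34 J·s)/(2 × 7.800e-10 m) = 6.760e-26 kg·m/s

(b) The velocity uncertainty:
Δv = Δp/m = (6.760e-26 kg·m/s)/(1.673e-27 kg) = 4.042e+01 m/s = 40.416 m/s

(c) The de Broglie wavelength for this momentum:
λ = h/p = (6.626e-34 J·s)/(6.760e-26 kg·m/s) = 9.802e-09 m = 9.802 nm

Note: The de Broglie wavelength is comparable to the localization size, as expected from wave-particle duality.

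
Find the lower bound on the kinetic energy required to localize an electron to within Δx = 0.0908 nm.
1.155 eV

Localizing a particle requires giving it sufficient momentum uncertainty:

1. From uncertainty principle: Δp ≥ ℏ/(2Δx)
   Δp_min = (1.055e-34 J·s) / (2 × 9.080e-11 m)
   Δp_min = 5.807e-25 kg·m/s

2. This momentum uncertainty corresponds to kinetic energy:
   KE ≈ (Δp)²/(2m) = (5.807e-25)²/(2 × 9.109e-31 kg)
   KE = 1.851e-19 J = 1.155 eV

Tighter localization requires more energy.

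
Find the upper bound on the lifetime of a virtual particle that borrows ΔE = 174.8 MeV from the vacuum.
1.883 ys

Using the energy-time uncertainty principle:
ΔEΔt ≥ ℏ/2

For a virtual particle borrowing energy ΔE, the maximum lifetime is:
Δt_max = ℏ/(2ΔE)

Converting energy:
ΔE = 174.8 MeV = 2.801e-11 J

Δt_max = (1.055e-34 J·s) / (2 × 2.801e-11 J)
Δt_max = 1.883e-24 s = 1.883 ys

Virtual particles with higher borrowed energy exist for shorter times.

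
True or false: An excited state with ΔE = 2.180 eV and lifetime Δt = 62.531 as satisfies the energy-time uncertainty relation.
No, it violates the uncertainty relation.

Calculate the product ΔEΔt:
ΔE = 2.180 eV = 3.493e-19 J
ΔEΔt = (3.493e-19 J) × (6.253e-17 s)
ΔEΔt = 2.184e-35 J·s

Compare to the minimum allowed value ℏ/2:
ℏ/2 = 5.273e-35 J·s

Since ΔEΔt = 2.184e-35 J·s < 5.273e-35 J·s = ℏ/2,
this violates the uncertainty relation.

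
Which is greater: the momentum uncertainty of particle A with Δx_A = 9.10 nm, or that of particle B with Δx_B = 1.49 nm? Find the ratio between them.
Particle B has the larger minimum momentum uncertainty, by a factor of 6.11.

For each particle, the minimum momentum uncertainty is Δp_min = ℏ/(2Δx):

Particle A: Δp_A = ℏ/(2×9.100e-09 m) = 5.794e-27 kg·m/s
Particle B: Δp_B = ℏ/(2×1.490e-09 m) = 3.539e-26 kg·m/s

Ratio: Δp_B/Δp_A = 6.11

Since Δp_min ∝ 1/Δx, the particle with smaller position uncertainty (B) has larger momentum uncertainty.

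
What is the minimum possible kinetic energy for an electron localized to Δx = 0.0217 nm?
20.228 eV

Localizing a particle requires giving it sufficient momentum uncertainty:

1. From uncertainty principle: Δp ≥ ℏ/(2Δx)
   Δp_min = (1.055e-34 J·s) / (2 × 2.170e-11 m)
   Δp_min = 2.430e-24 kg·m/s

2. This momentum uncertainty corresponds to kinetic energy:
   KE ≈ (Δp)²/(2m) = (2.430e-24)²/(2 × 9.109e-31 kg)
   KE = 3.241e-18 J = 20.228 eV

Tighter localization requires more energy.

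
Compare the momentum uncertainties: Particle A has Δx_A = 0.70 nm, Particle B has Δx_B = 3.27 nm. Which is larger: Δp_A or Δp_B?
Particle A has the larger minimum momentum uncertainty, by a factor of 4.67.

For each particle, the minimum momentum uncertainty is Δp_min = ℏ/(2Δx):

Particle A: Δp_A = ℏ/(2×7.000e-10 m) = 7.533e-26 kg·m/s
Particle B: Δp_B = ℏ/(2×3.270e-09 m) = 1.612e-26 kg·m/s

Ratio: Δp_A/Δp_B = 4.67

Since Δp_min ∝ 1/Δx, the particle with smaller position uncertainty (A) has larger momentum uncertainty.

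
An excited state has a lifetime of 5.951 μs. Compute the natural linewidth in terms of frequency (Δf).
13.372 kHz

Using the energy-time uncertainty principle and E = hf:
ΔEΔt ≥ ℏ/2
hΔf·Δt ≥ ℏ/2

The minimum frequency uncertainty is:
Δf = ℏ/(2hτ) = 1/(4πτ)
Δf = 1/(4π × 5.951e-06 s)
Δf = 1.337e+04 Hz = 13.372 kHz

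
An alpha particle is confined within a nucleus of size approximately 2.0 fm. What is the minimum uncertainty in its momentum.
2.636 × 10^-20 kg·m/s

Using the Heisenberg uncertainty principle:
ΔxΔp ≥ ℏ/2

With Δx ≈ L = 2.000e-15 m (the confinement size):
Δp_min = ℏ/(2Δx)
Δp_min = (1.055e-34 J·s) / (2 × 2.000e-15 m)
Δp_min = 2.636e-20 kg·m/s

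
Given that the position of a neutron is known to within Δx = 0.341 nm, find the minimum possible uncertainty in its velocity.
92.320 m/s

Using the Heisenberg uncertainty principle and Δp = mΔv:
ΔxΔp ≥ ℏ/2
Δx(mΔv) ≥ ℏ/2

The minimum uncertainty in velocity is:
Δv_min = ℏ/(2mΔx)
Δv_min = (1.055e-34 J·s) / (2 × 1.675e-27 kg × 3.410e-10 m)
Δv_min = 9.232e+01 m/s = 92.320 m/s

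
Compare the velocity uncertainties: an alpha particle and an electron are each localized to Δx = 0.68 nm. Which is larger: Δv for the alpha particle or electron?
The electron has the larger minimum velocity uncertainty, by a ratio of 7294.3.

For both particles, Δp_min = ℏ/(2Δx) = 7.754e-26 kg·m/s (same for both).

The velocity uncertainty is Δv = Δp/m:
- alpha particle: Δv = 7.754e-26 / 6.645e-27 = 1.167e+01 m/s = 11.670 m/s
- electron: Δv = 7.754e-26 / 9.109e-31 = 8.512e+04 m/s = 85.123 km/s

Ratio: 8.512e+04 / 1.167e+01 = 7294.3

The lighter particle has larger velocity uncertainty because Δv ∝ 1/m.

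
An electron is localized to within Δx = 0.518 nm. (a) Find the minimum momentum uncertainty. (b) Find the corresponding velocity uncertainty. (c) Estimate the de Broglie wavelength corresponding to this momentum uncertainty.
(a) Δp_min = 1.018 × 10^-25 kg·m/s
(b) Δv_min = 111.745 km/s
(c) λ_dB = 6.509 nm

Step-by-step:

(a) From the uncertainty principle:
Δp_min = ℏ/(2Δx) = (1.055e-34 J·s)/(2 × 5.180e-10 m) = 1.018e-25 kg·m/s

(b) The velocity uncertainty:
Δv = Δp/m = (1.018e-25 kg·m/s)/(9.109e-31 kg) = 1.117e+05 m/s = 111.745 km/s

(c) The de Broglie wavelength for this momentum:
λ = h/p = (6.626e-34 J·s)/(1.018e-25 kg·m/s) = 6.509e-09 m = 6.509 nm

Note: The de Broglie wavelength is comparable to the localization size, as expected from wave-particle duality.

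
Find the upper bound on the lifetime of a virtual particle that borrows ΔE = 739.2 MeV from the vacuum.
4.452 × 10^-25 s

Using the energy-time uncertainty principle:
ΔEΔt ≥ ℏ/2

For a virtual particle borrowing energy ΔE, the maximum lifetime is:
Δt_max = ℏ/(2ΔE)

Converting energy:
ΔE = 739.2 MeV = 1.184e-10 J

Δt_max = (1.055e-34 J·s) / (2 × 1.184e-10 J)
Δt_max = 4.452e-25 s = 4.452 × 10^-25 s

Virtual particles with higher borrowed energy exist for shorter times.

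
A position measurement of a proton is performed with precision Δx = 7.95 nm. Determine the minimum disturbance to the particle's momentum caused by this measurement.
6.633 × 10^-27 kg·m/s

The uncertainty principle implies that measuring position disturbs momentum:
ΔxΔp ≥ ℏ/2

When we measure position with precision Δx, we necessarily introduce a momentum uncertainty:
Δp ≥ ℏ/(2Δx)
Δp_min = (1.055e-34 J·s) / (2 × 7.950e-09 m)
Δp_min = 6.633e-27 kg·m/s

The more precisely we measure position, the greater the momentum disturbance.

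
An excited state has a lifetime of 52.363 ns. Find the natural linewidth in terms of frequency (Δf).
1.520 MHz

Using the energy-time uncertainty principle and E = hf:
ΔEΔt ≥ ℏ/2
hΔf·Δt ≥ ℏ/2

The minimum frequency uncertainty is:
Δf = ℏ/(2hτ) = 1/(4πτ)
Δf = 1/(4π × 5.236e-08 s)
Δf = 1.520e+06 Hz = 1.520 MHz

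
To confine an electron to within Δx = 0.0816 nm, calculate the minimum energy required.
1.430 eV

Localizing a particle requires giving it sufficient momentum uncertainty:

1. From uncertainty principle: Δp ≥ ℏ/(2Δx)
   Δp_min = (1.055e-34 J·s) / (2 × 8.160e-11 m)
   Δp_min = 6.462e-25 kg·m/s

2. This momentum uncertainty corresponds to kinetic energy:
   KE ≈ (Δp)²/(2m) = (6.462e-25)²/(2 × 9.109e-31 kg)
   KE = 2.292e-19 J = 1.430 eV

Tighter localization requires more energy.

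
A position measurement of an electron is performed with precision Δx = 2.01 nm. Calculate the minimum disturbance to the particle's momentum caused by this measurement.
2.623 × 10^-26 kg·m/s

The uncertainty principle implies that measuring position disturbs momentum:
ΔxΔp ≥ ℏ/2

When we measure position with precision Δx, we necessarily introduce a momentum uncertainty:
Δp ≥ ℏ/(2Δx)
Δp_min = (1.055e-34 J·s) / (2 × 2.010e-09 m)
Δp_min = 2.623e-26 kg·m/s

The more precisely we measure position, the greater the momentum disturbance.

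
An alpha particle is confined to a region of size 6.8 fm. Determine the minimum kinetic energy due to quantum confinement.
28.240 keV

Using the uncertainty principle:

1. Position uncertainty: Δx ≈ 6.800e-15 m
2. Minimum momentum uncertainty: Δp = ℏ/(2Δx) = 7.754e-21 kg·m/s
3. Minimum kinetic energy:
   KE = (Δp)²/(2m) = (7.754e-21)²/(2 × 6.645e-27 kg)
   KE = 4.525e-15 J = 28.240 keV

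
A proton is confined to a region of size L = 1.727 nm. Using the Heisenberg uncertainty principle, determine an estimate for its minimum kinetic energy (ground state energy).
1.739 μeV

Using the uncertainty principle to estimate ground state energy:

1. The position uncertainty is approximately the confinement size:
   Δx ≈ L = 1.727e-09 m

2. From ΔxΔp ≥ ℏ/2, the minimum momentum uncertainty is:
   Δp ≈ ℏ/(2L) = 3.053e-26 kg·m/s

3. The kinetic energy is approximately:
   KE ≈ (Δp)²/(2m) = (3.053e-26)²/(2 × 1.673e-27 kg)
   KE ≈ 2.787e-25 J = 1.739 μeV

This is an order-of-magnitude estimate of the ground state energy.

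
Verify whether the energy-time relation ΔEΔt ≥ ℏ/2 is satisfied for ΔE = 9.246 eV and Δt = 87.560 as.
Yes, it satisfies the uncertainty relation.

Calculate the product ΔEΔt:
ΔE = 9.246 eV = 1.481e-18 J
ΔEΔt = (1.481e-18 J) × (8.756e-17 s)
ΔEΔt = 1.297e-34 J·s

Compare to the minimum allowed value ℏ/2:
ℏ/2 = 5.273e-35 J·s

Since ΔEΔt = 1.297e-34 J·s ≥ 5.273e-35 J·s = ℏ/2,
this satisfies the uncertainty relation.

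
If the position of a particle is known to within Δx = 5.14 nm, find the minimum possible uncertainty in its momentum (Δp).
1.026 × 10^-26 kg·m/s

Using the Heisenberg uncertainty principle:
ΔxΔp ≥ ℏ/2

The minimum uncertainty in momentum is:
Δp_min = ℏ/(2Δx)
Δp_min = (1.055e-34 J·s) / (2 × 5.140e-09 m)
Δp_min = 1.026e-26 kg·m/s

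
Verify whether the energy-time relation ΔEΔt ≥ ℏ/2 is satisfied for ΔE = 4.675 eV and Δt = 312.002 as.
Yes, it satisfies the uncertainty relation.

Calculate the product ΔEΔt:
ΔE = 4.675 eV = 7.490e-19 J
ΔEΔt = (7.490e-19 J) × (3.120e-16 s)
ΔEΔt = 2.337e-34 J·s

Compare to the minimum allowed value ℏ/2:
ℏ/2 = 5.273e-35 J·s

Since ΔEΔt = 2.337e-34 J·s ≥ 5.273e-35 J·s = ℏ/2,
this satisfies the uncertainty relation.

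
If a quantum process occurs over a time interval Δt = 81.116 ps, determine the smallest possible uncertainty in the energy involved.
4.057 μeV

Using the energy-time uncertainty principle:
ΔEΔt ≥ ℏ/2

The minimum uncertainty in energy is:
ΔE_min = ℏ/(2Δt)
ΔE_min = (1.055e-34 J·s) / (2 × 8.112e-11 s)
ΔE_min = 6.500e-25 J = 4.057 μeV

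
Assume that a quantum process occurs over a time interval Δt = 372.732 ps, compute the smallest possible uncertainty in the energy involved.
882.956 neV

Using the energy-time uncertainty principle:
ΔEΔt ≥ ℏ/2

The minimum uncertainty in energy is:
ΔE_min = ℏ/(2Δt)
ΔE_min = (1.055e-34 J·s) / (2 × 3.727e-10 s)
ΔE_min = 1.415e-25 J = 882.956 neV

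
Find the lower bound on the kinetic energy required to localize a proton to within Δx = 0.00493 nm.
213.432 meV

Localizing a particle requires giving it sufficient momentum uncertainty:

1. From uncertainty principle: Δp ≥ ℏ/(2Δx)
   Δp_min = (1.055e-34 J·s) / (2 × 4.930e-12 m)
   Δp_min = 1.070e-23 kg·m/s

2. This momentum uncertainty corresponds to kinetic energy:
   KE ≈ (Δp)²/(2m) = (1.070e-23)²/(2 × 1.673e-27 kg)
   KE = 3.420e-20 J = 213.432 meV

Tighter localization requires more energy.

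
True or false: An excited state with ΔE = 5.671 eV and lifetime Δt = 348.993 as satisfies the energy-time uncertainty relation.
Yes, it satisfies the uncertainty relation.

Calculate the product ΔEΔt:
ΔE = 5.671 eV = 9.086e-19 J
ΔEΔt = (9.086e-19 J) × (3.490e-16 s)
ΔEΔt = 3.171e-34 J·s

Compare to the minimum allowed value ℏ/2:
ℏ/2 = 5.273e-35 J·s

Since ΔEΔt = 3.171e-34 J·s ≥ 5.273e-35 J·s = ℏ/2,
this satisfies the uncertainty relation.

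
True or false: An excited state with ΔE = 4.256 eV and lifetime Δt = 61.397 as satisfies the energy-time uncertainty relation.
No, it violates the uncertainty relation.

Calculate the product ΔEΔt:
ΔE = 4.256 eV = 6.819e-19 J
ΔEΔt = (6.819e-19 J) × (6.140e-17 s)
ΔEΔt = 4.187e-35 J·s

Compare to the minimum allowed value ℏ/2:
ℏ/2 = 5.273e-35 J·s

Since ΔEΔt = 4.187e-35 J·s < 5.273e-35 J·s = ℏ/2,
this violates the uncertainty relation.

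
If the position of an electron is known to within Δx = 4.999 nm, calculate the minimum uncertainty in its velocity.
11.579 km/s

Using the Heisenberg uncertainty principle and Δp = mΔv:
ΔxΔp ≥ ℏ/2
Δx(mΔv) ≥ ℏ/2

The minimum uncertainty in velocity is:
Δv_min = ℏ/(2mΔx)
Δv_min = (1.055e-34 J·s) / (2 × 9.109e-31 kg × 4.999e-09 m)
Δv_min = 1.158e+04 m/s = 11.579 km/s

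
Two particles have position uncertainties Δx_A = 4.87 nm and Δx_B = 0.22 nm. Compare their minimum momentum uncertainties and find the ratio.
Particle B has the larger minimum momentum uncertainty, by a factor of 22.14.

For each particle, the minimum momentum uncertainty is Δp_min = ℏ/(2Δx):

Particle A: Δp_A = ℏ/(2×4.870e-09 m) = 1.083e-26 kg·m/s
Particle B: Δp_B = ℏ/(2×2.200e-10 m) = 2.397e-25 kg·m/s

Ratio: Δp_B/Δp_A = 22.14

Since Δp_min ∝ 1/Δx, the particle with smaller position uncertainty (B) has larger momentum uncertainty.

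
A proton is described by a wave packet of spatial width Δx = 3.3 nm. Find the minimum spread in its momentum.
1.598 × 10^-26 kg·m/s

For a wave packet, the spatial width Δx and momentum spread Δp are related by the uncertainty principle:
ΔxΔp ≥ ℏ/2

The minimum momentum spread is:
Δp_min = ℏ/(2Δx)
Δp_min = (1.055e-34 J·s) / (2 × 3.300e-09 m)
Δp_min = 1.598e-26 kg·m/s

A wave packet cannot have both a well-defined position and well-defined momentum.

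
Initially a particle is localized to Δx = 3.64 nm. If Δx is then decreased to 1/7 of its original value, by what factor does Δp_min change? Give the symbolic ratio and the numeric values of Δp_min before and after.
Original Δp_min = 1.449 × 10^-26 kg·m/s; new Δp'_min = 1.014 × 10^-25 kg·m/s; ratio Δp'_min/Δp_min = 7.

From the uncertainty principle ΔxΔp ≥ ℏ/2, the minimum momentum uncertainty is Δp_min = ℏ/(2Δx).

Original (Δx = 3.64 nm = 3.640e-09 m):
Δp_min = (1.055e-34 J·s)/(2 × 3.640e-09 m) = 1.449e-26 kg·m/s

When Δx → (1/7)Δx:
Δp'_min = ℏ/(2 × (1/7)Δx) = 7 × ℏ/(2Δx) = 7 × Δp_min
Δp'_min = 7 × 1.449e-26 kg·m/s = 1.014e-25 kg·m/s

Since Δp_min ∝ 1/Δx, when Δx is decreased to 1/7 of its original value, Δp_min increases to 7 times its original value.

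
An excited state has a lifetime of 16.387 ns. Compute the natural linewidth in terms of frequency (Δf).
4.856 MHz

Using the energy-time uncertainty principle and E = hf:
ΔEΔt ≥ ℏ/2
hΔf·Δt ≥ ℏ/2

The minimum frequency uncertainty is:
Δf = ℏ/(2hτ) = 1/(4πτ)
Δf = 1/(4π × 1.639e-08 s)
Δf = 4.856e+06 Hz = 4.856 MHz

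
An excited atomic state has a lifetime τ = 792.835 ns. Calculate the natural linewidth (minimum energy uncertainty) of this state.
415.100 peV

Using the energy-time uncertainty principle:
ΔEΔt ≥ ℏ/2

The lifetime τ represents the time uncertainty Δt.
The natural linewidth (minimum energy uncertainty) is:

ΔE = ℏ/(2τ)
ΔE = (1.055e-34 J·s) / (2 × 7.928e-07 s)
ΔE = 6.651e-29 J = 415.100 peV

This natural linewidth limits the precision of spectroscopic measurements.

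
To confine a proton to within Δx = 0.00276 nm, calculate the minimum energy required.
680.983 meV

Localizing a particle requires giving it sufficient momentum uncertainty:

1. From uncertainty principle: Δp ≥ ℏ/(2Δx)
   Δp_min = (1.055e-34 J·s) / (2 × 2.760e-12 m)
   Δp_min = 1.910e-23 kg·m/s

2. This momentum uncertainty corresponds to kinetic energy:
   KE ≈ (Δp)²/(2m) = (1.910e-23)²/(2 × 1.673e-27 kg)
   KE = 1.091e-19 J = 680.983 meV

Tighter localization requires more energy.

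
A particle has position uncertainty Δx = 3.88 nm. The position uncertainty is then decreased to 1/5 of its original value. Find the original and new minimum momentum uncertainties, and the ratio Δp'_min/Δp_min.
Original Δp_min = 1.359 × 10^-26 kg·m/s; new Δp'_min = 6.795 × 10^-26 kg·m/s; ratio Δp'_min/Δp_min = 5.

From the uncertainty principle ΔxΔp ≥ ℏ/2, the minimum momentum uncertainty is Δp_min = ℏ/(2Δx).

Original (Δx = 3.88 nm = 3.880e-09 m):
Δp_min = (1.055e-34 J·s)/(2 × 3.880e-09 m) = 1.359e-26 kg·m/s

When Δx → (1/5)Δx:
Δp'_min = ℏ/(2 × (1/5)Δx) = 5 × ℏ/(2Δx) = 5 × Δp_min
Δp'_min = 5 × 1.359e-26 kg·m/s = 6.795e-26 kg·m/s

Since Δp_min ∝ 1/Δx, when Δx is decreased to 1/5 of its original value, Δp_min increases to 5 times its original value.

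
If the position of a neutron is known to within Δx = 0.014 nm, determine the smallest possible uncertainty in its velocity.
2.249 km/s

Using the Heisenberg uncertainty principle and Δp = mΔv:
ΔxΔp ≥ ℏ/2
Δx(mΔv) ≥ ℏ/2

The minimum uncertainty in velocity is:
Δv_min = ℏ/(2mΔx)
Δv_min = (1.055e-34 J·s) / (2 × 1.675e-27 kg × 1.400e-11 m)
Δv_min = 2.249e+03 m/s = 2.249 km/s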